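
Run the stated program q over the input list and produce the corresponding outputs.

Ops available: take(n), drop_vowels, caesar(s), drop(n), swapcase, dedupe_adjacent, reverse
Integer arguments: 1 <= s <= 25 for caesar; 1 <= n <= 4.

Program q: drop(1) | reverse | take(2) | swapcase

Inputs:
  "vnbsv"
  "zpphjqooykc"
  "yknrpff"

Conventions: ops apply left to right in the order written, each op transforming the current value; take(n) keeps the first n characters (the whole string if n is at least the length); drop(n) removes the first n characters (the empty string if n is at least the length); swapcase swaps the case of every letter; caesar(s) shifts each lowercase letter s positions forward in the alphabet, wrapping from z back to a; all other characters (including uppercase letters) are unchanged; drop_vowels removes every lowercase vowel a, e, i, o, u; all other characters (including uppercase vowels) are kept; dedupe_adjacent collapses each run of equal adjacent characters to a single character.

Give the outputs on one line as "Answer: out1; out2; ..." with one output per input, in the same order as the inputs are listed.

Execution, op by op:
  "vnbsv" -> "nbsv" -> "vsbn" -> "vs" -> "VS"
  "zpphjqooykc" -> "pphjqooykc" -> "ckyooqjhpp" -> "ck" -> "CK"
  "yknrpff" -> "knrpff" -> "ffprnk" -> "ff" -> "FF"

"VS"; "CK"; "FF"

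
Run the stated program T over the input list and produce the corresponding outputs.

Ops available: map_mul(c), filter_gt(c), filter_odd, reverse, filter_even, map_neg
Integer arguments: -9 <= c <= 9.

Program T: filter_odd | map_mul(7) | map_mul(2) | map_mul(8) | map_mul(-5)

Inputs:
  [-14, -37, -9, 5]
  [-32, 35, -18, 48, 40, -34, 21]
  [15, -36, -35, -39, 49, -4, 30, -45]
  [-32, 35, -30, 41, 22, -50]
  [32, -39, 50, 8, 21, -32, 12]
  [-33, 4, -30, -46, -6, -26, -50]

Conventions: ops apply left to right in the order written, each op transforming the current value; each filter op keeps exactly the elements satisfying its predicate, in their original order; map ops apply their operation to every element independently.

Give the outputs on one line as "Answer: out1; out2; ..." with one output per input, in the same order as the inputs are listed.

[20720, 5040, -2800]; [-19600, -11760]; [-8400, 19600, 21840, -27440, 25200]; [-19600, -22960]; [21840, -11760]; [18480]

Execution, op by op:
  [-14, -37, -9, 5] -> [-37, -9, 5] -> [-259, -63, 35] -> [-518, -126, 70] -> [-4144, -1008, 560] -> [20720, 5040, -2800]
  [-32, 35, -18, 48, 40, -34, 21] -> [35, 21] -> [245, 147] -> [490, 294] -> [3920, 2352] -> [-19600, -11760]
  [15, -36, -35, -39, 49, -4, 30, -45] -> [15, -35, -39, 49, -45] -> [105, -245, -273, 343, -315] -> [210, -490, -546, 686, -630] -> [1680, -3920, -4368, 5488, -5040] -> [-8400, 19600, 21840, -27440, 25200]
  [-32, 35, -30, 41, 22, -50] -> [35, 41] -> [245, 287] -> [490, 574] -> [3920, 4592] -> [-19600, -22960]
  [32, -39, 50, 8, 21, -32, 12] -> [-39, 21] -> [-273, 147] -> [-546, 294] -> [-4368, 2352] -> [21840, -11760]
  [-33, 4, -30, -46, -6, -26, -50] -> [-33] -> [-231] -> [-462] -> [-3696] -> [18480]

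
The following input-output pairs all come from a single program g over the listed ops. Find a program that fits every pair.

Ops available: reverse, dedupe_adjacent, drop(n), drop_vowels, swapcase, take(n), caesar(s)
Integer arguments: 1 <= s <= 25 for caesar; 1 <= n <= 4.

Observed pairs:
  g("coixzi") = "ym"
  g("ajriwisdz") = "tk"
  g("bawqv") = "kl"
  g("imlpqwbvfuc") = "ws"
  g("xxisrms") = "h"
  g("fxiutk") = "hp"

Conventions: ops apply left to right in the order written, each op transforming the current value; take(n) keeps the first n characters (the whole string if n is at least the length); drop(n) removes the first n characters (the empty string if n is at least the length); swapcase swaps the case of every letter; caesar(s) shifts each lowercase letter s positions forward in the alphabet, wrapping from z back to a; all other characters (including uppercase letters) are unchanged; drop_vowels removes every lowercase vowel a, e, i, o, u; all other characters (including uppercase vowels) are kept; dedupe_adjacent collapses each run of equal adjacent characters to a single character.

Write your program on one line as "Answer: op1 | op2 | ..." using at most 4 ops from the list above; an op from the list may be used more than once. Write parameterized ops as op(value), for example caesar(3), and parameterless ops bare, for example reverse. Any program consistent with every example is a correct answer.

caesar(10) | take(2) | reverse | dedupe_adjacent

Check, running the answer program on each example:
  "coixzi" -> "myshjs" -> "my" -> "ym" -> "ym"
  "ajriwisdz" -> "ktbsgscnj" -> "kt" -> "tk" -> "tk"
  "bawqv" -> "lkgaf" -> "lk" -> "kl" -> "kl"
  "imlpqwbvfuc" -> "swvzaglfpem" -> "sw" -> "ws" -> "ws"
  "xxisrms" -> "hhscbwc" -> "hh" -> "hh" -> "h"
  "fxiutk" -> "phsedu" -> "ph" -> "hp" -> "hp"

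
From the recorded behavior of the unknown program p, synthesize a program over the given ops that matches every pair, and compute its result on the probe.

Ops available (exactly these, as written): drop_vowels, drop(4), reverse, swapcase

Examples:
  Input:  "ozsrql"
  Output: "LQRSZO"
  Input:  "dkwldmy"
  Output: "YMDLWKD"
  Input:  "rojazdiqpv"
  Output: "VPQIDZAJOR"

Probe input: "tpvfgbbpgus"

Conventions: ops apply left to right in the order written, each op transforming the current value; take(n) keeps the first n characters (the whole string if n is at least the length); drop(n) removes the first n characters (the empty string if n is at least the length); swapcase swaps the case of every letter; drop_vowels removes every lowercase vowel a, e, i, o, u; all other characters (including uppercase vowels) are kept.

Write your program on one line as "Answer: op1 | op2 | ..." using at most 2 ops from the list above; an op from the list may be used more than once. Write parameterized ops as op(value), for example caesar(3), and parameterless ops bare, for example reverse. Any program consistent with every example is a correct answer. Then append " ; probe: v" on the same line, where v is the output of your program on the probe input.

swapcase | reverse ; probe: "SUGPBBGFVPT"

Check, running the answer program on each example:
  "ozsrql" -> "OZSRQL" -> "LQRSZO"
  "dkwldmy" -> "DKWLDMY" -> "YMDLWKD"
  "rojazdiqpv" -> "ROJAZDIQPV" -> "VPQIDZAJOR"
  probe: "tpvfgbbpgus" -> "TPVFGBBPGUS" -> "SUGPBBGFVPT"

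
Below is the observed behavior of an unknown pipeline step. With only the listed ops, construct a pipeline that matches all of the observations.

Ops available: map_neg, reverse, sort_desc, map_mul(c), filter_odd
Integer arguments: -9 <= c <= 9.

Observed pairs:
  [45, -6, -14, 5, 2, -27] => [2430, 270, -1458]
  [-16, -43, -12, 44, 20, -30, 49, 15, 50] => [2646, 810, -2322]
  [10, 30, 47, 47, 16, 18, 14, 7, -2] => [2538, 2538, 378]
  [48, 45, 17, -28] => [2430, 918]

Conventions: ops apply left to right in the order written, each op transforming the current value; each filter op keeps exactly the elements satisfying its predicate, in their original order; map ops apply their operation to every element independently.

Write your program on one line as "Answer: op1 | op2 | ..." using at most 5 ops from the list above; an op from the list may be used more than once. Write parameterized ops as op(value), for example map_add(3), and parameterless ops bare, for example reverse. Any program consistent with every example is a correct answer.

sort_desc | filter_odd | map_mul(-9) | map_mul(-6)

Check, running the answer program on each example:
  [45, -6, -14, 5, 2, -27] -> [45, 5, 2, -6, -14, -27] -> [45, 5, -27] -> [-405, -45, 243] -> [2430, 270, -1458]
  [-16, -43, -12, 44, 20, -30, 49, 15, 50] -> [50, 49, 44, 20, 15, -12, -16, -30, -43] -> [49, 15, -43] -> [-441, -135, 387] -> [2646, 810, -2322]
  [10, 30, 47, 47, 16, 18, 14, 7, -2] -> [47, 47, 30, 18, 16, 14, 10, 7, -2] -> [47, 47, 7] -> [-423, -423, -63] -> [2538, 2538, 378]
  [48, 45, 17, -28] -> [48, 45, 17, -28] -> [45, 17] -> [-405, -153] -> [2430, 918]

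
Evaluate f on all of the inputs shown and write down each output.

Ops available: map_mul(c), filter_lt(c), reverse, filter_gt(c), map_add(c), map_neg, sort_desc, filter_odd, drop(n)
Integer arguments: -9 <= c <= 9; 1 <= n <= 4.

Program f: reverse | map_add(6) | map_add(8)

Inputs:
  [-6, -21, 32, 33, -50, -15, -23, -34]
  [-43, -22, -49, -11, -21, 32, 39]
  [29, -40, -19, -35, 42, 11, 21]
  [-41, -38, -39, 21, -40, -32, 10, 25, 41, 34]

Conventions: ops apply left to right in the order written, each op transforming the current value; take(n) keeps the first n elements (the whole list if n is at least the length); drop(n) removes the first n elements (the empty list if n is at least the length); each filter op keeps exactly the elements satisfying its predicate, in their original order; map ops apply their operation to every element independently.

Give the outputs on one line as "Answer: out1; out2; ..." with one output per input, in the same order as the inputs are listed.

Execution, op by op:
  [-6, -21, 32, 33, -50, -15, -23, -34] -> [-34, -23, -15, -50, 33, 32, -21, -6] -> [-28, -17, -9, -44, 39, 38, -15, 0] -> [-20, -9, -1, -36, 47, 46, -7, 8]
  [-43, -22, -49, -11, -21, 32, 39] -> [39, 32, -21, -11, -49, -22, -43] -> [45, 38, -15, -5, -43, -16, -37] -> [53, 46, -7, 3, -35, -8, -29]
  [29, -40, -19, -35, 42, 11, 21] -> [21, 11, 42, -35, -19, -40, 29] -> [27, 17, 48, -29, -13, -34, 35] -> [35, 25, 56, -21, -5, -26, 43]
  [-41, -38, -39, 21, -40, -32, 10, 25, 41, 34] -> [34, 41, 25, 10, -32, -40, 21, -39, -38, -41] -> [40, 47, 31, 16, -26, -34, 27, -33, -32, -35] -> [48, 55, 39, 24, -18, -26, 35, -25, -24, -27]

[-20, -9, -1, -36, 47, 46, -7, 8]; [53, 46, -7, 3, -35, -8, -29]; [35, 25, 56, -21, -5, -26, 43]; [48, 55, 39, 24, -18, -26, 35, -25, -24, -27]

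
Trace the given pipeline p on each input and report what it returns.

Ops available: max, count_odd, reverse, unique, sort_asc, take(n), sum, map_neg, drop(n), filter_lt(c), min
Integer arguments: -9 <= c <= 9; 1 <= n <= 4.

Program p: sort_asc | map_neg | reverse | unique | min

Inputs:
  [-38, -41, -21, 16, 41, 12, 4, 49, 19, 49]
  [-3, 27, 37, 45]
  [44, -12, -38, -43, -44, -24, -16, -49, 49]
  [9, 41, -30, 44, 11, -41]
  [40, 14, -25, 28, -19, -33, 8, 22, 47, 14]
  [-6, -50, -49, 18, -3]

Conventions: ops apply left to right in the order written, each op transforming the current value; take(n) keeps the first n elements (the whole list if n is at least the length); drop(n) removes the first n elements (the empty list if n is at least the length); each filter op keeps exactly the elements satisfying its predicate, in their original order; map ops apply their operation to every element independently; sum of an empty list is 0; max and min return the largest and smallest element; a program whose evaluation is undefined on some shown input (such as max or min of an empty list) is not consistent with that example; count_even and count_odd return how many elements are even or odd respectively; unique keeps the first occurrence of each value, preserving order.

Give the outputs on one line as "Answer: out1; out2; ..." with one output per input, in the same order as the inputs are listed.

Execution, op by op:
  [-38, -41, -21, 16, 41, 12, 4, 49, 19, 49] -> [-41, -38, -21, 4, 12, 16, 19, 41, 49, 49] -> [41, 38, 21, -4, -12, -16, -19, -41, -49, -49] -> [-49, -49, -41, -19, -16, -12, -4, 21, 38, 41] -> [-49, -41, -19, -16, -12, -4, 21, 38, 41] -> -49
  [-3, 27, 37, 45] -> [-3, 27, 37, 45] -> [3, -27, -37, -45] -> [-45, -37, -27, 3] -> [-45, -37, -27, 3] -> -45
  [44, -12, -38, -43, -44, -24, -16, -49, 49] -> [-49, -44, -43, -38, -24, -16, -12, 44, 49] -> [49, 44, 43, 38, 24, 16, 12, -44, -49] -> [-49, -44, 12, 16, 24, 38, 43, 44, 49] -> [-49, -44, 12, 16, 24, 38, 43, 44, 49] -> -49
  [9, 41, -30, 44, 11, -41] -> [-41, -30, 9, 11, 41, 44] -> [41, 30, -9, -11, -41, -44] -> [-44, -41, -11, -9, 30, 41] -> [-44, -41, -11, -9, 30, 41] -> -44
  [40, 14, -25, 28, -19, -33, 8, 22, 47, 14] -> [-33, -25, -19, 8, 14, 14, 22, 28, 40, 47] -> [33, 25, 19, -8, -14, -14, -22, -28, -40, -47] -> [-47, -40, -28, -22, -14, -14, -8, 19, 25, 33] -> [-47, -40, -28, -22, -14, -8, 19, 25, 33] -> -47
  [-6, -50, -49, 18, -3] -> [-50, -49, -6, -3, 18] -> [50, 49, 6, 3, -18] -> [-18, 3, 6, 49, 50] -> [-18, 3, 6, 49, 50] -> -18

-49; -45; -49; -44; -47; -18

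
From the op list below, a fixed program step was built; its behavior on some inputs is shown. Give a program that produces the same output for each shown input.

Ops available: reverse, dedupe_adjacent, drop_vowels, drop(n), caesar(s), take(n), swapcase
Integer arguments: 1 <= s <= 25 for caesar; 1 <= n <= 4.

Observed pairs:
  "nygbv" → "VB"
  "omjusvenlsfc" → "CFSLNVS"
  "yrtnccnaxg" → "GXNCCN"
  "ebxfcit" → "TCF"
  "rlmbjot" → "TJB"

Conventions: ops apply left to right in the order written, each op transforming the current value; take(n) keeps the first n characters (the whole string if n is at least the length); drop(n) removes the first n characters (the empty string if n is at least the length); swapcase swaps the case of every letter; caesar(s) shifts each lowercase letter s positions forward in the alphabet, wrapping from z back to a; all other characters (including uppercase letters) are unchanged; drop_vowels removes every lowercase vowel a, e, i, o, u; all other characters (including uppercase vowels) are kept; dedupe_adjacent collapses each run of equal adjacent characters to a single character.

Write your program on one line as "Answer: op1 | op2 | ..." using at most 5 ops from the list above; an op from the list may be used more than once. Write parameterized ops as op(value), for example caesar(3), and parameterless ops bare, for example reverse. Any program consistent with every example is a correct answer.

drop(3) | reverse | drop_vowels | swapcase

Check, running the answer program on each example:
  "nygbv" -> "bv" -> "vb" -> "vb" -> "VB"
  "omjusvenlsfc" -> "usvenlsfc" -> "cfslnevsu" -> "cfslnvs" -> "CFSLNVS"
  "yrtnccnaxg" -> "nccnaxg" -> "gxanccn" -> "gxnccn" -> "GXNCCN"
  "ebxfcit" -> "fcit" -> "ticf" -> "tcf" -> "TCF"
  "rlmbjot" -> "bjot" -> "tojb" -> "tjb" -> "TJB"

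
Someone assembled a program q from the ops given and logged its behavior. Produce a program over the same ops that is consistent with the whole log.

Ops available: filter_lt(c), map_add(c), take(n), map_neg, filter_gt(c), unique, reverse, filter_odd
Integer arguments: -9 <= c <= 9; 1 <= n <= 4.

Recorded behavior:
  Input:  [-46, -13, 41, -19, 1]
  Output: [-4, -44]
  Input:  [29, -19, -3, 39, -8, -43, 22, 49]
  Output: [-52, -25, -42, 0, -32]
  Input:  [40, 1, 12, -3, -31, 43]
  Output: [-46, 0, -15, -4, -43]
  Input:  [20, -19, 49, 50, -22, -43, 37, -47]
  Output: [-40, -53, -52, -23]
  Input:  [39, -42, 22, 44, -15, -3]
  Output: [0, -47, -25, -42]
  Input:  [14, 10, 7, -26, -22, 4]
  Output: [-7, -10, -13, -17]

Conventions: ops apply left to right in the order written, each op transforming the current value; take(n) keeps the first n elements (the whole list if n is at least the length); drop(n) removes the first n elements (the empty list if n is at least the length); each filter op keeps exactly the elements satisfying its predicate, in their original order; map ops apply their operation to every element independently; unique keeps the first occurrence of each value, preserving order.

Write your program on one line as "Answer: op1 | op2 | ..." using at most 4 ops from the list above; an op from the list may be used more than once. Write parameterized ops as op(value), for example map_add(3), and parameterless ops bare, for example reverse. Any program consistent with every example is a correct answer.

map_add(3) | filter_gt(-2) | map_neg | reverse

Check, running the answer program on each example:
  [-46, -13, 41, -19, 1] -> [-43, -10, 44, -16, 4] -> [44, 4] -> [-44, -4] -> [-4, -44]
  [29, -19, -3, 39, -8, -43, 22, 49] -> [32, -16, 0, 42, -5, -40, 25, 52] -> [32, 0, 42, 25, 52] -> [-32, 0, -42, -25, -52] -> [-52, -25, -42, 0, -32]
  [40, 1, 12, -3, -31, 43] -> [43, 4, 15, 0, -28, 46] -> [43, 4, 15, 0, 46] -> [-43, -4, -15, 0, -46] -> [-46, 0, -15, -4, -43]
  [20, -19, 49, 50, -22, -43, 37, -47] -> [23, -16, 52, 53, -19, -40, 40, -44] -> [23, 52, 53, 40] -> [-23, -52, -53, -40] -> [-40, -53, -52, -23]
  [39, -42, 22, 44, -15, -3] -> [42, -39, 25, 47, -12, 0] -> [42, 25, 47, 0] -> [-42, -25, -47, 0] -> [0, -47, -25, -42]
  [14, 10, 7, -26, -22, 4] -> [17, 13, 10, -23, -19, 7] -> [17, 13, 10, 7] -> [-17, -13, -10, -7] -> [-7, -10, -13, -17]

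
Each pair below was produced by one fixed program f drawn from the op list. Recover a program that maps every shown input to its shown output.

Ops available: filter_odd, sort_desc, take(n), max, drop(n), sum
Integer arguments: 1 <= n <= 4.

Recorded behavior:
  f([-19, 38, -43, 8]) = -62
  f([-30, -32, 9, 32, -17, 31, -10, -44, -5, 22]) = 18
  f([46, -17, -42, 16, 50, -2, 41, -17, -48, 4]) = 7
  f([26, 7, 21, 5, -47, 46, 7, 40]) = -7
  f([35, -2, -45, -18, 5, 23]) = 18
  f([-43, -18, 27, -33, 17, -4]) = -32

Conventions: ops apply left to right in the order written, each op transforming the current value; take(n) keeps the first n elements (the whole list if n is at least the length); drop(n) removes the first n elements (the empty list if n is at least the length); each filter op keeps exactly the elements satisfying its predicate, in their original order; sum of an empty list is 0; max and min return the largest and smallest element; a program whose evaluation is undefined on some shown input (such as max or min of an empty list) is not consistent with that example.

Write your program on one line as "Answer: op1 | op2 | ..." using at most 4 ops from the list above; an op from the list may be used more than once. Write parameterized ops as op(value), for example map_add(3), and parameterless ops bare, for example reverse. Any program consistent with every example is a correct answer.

sort_desc | filter_odd | sum

Check, running the answer program on each example:
  [-19, 38, -43, 8] -> [38, 8, -19, -43] -> [-19, -43] -> -62
  [-30, -32, 9, 32, -17, 31, -10, -44, -5, 22] -> [32, 31, 22, 9, -5, -10, -17, -30, -32, -44] -> [31, 9, -5, -17] -> 18
  [46, -17, -42, 16, 50, -2, 41, -17, -48, 4] -> [50, 46, 41, 16, 4, -2, -17, -17, -42, -48] -> [41, -17, -17] -> 7
  [26, 7, 21, 5, -47, 46, 7, 40] -> [46, 40, 26, 21, 7, 7, 5, -47] -> [21, 7, 7, 5, -47] -> -7
  [35, -2, -45, -18, 5, 23] -> [35, 23, 5, -2, -18, -45] -> [35, 23, 5, -45] -> 18
  [-43, -18, 27, -33, 17, -4] -> [27, 17, -4, -18, -33, -43] -> [27, 17, -33, -43] -> -32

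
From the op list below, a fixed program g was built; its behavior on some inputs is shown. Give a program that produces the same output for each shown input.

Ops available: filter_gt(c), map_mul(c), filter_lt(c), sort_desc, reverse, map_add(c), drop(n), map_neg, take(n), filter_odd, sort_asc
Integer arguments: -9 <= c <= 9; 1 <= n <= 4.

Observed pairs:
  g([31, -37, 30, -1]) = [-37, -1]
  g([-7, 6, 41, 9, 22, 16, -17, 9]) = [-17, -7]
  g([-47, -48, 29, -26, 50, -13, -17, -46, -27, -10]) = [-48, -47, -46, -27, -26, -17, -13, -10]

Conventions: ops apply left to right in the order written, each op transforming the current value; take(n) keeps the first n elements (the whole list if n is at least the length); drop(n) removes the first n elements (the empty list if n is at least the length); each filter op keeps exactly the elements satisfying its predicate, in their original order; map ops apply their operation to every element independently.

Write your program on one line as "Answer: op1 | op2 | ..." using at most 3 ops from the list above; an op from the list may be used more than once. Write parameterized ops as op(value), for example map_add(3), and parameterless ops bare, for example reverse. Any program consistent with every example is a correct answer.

filter_lt(5) | sort_asc

Check, running the answer program on each example:
  [31, -37, 30, -1] -> [-37, -1] -> [-37, -1]
  [-7, 6, 41, 9, 22, 16, -17, 9] -> [-7, -17] -> [-17, -7]
  [-47, -48, 29, -26, 50, -13, -17, -46, -27, -10] -> [-47, -48, -26, -13, -17, -46, -27, -10] -> [-48, -47, -46, -27, -26, -17, -13, -10]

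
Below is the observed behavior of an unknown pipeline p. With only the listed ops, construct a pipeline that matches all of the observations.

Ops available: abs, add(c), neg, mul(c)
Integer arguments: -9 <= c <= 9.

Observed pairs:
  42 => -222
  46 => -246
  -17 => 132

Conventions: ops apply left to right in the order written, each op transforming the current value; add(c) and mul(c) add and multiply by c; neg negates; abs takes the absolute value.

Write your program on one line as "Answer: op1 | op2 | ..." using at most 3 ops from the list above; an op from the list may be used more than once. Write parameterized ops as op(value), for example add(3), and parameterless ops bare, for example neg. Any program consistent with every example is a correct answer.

add(-5) | mul(-6)

Check, running the answer program on each example:
  42 -> 37 -> -222
  46 -> 41 -> -246
  -17 -> -22 -> 132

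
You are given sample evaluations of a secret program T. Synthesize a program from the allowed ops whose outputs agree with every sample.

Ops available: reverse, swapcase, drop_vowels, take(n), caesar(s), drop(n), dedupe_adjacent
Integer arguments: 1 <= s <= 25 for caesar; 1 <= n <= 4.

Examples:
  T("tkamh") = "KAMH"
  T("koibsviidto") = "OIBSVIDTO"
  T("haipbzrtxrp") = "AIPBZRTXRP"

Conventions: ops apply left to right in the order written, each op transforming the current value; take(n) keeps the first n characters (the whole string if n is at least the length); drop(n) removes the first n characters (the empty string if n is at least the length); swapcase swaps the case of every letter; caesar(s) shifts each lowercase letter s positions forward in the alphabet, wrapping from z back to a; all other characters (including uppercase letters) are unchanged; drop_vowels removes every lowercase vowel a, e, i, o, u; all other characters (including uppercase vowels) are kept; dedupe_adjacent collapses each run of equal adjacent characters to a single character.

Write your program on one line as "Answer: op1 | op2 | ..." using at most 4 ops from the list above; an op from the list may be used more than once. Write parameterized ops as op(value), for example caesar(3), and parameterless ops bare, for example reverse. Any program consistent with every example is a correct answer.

dedupe_adjacent | swapcase | drop(1)

Check, running the answer program on each example:
  "tkamh" -> "tkamh" -> "TKAMH" -> "KAMH"
  "koibsviidto" -> "koibsvidto" -> "KOIBSVIDTO" -> "OIBSVIDTO"
  "haipbzrtxrp" -> "haipbzrtxrp" -> "HAIPBZRTXRP" -> "AIPBZRTXRP"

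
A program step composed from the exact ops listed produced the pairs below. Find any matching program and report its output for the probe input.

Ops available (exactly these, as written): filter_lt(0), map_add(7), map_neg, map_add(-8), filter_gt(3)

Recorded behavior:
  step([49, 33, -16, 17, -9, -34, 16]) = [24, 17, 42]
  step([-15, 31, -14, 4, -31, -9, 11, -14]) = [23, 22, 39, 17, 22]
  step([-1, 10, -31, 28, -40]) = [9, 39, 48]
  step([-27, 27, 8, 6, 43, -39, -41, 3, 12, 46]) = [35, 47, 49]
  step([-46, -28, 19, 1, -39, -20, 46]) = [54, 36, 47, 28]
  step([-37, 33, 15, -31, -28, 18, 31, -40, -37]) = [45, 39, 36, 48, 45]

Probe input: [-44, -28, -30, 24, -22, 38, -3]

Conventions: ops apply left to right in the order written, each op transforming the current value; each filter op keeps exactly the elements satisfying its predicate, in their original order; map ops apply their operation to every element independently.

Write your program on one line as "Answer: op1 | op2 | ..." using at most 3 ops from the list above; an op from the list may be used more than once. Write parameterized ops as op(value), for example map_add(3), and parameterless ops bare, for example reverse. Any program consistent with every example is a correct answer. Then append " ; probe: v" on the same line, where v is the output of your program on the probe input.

filter_lt(0) | map_add(-8) | map_neg ; probe: [52, 36, 38, 30, 11]

Check, running the answer program on each example:
  [49, 33, -16, 17, -9, -34, 16] -> [-16, -9, -34] -> [-24, -17, -42] -> [24, 17, 42]
  [-15, 31, -14, 4, -31, -9, 11, -14] -> [-15, -14, -31, -9, -14] -> [-23, -22, -39, -17, -22] -> [23, 22, 39, 17, 22]
  [-1, 10, -31, 28, -40] -> [-1, -31, -40] -> [-9, -39, -48] -> [9, 39, 48]
  [-27, 27, 8, 6, 43, -39, -41, 3, 12, 46] -> [-27, -39, -41] -> [-35, -47, -49] -> [35, 47, 49]
  [-46, -28, 19, 1, -39, -20, 46] -> [-46, -28, -39, -20] -> [-54, -36, -47, -28] -> [54, 36, 47, 28]
  [-37, 33, 15, -31, -28, 18, 31, -40, -37] -> [-37, -31, -28, -40, -37] -> [-45, -39, -36, -48, -45] -> [45, 39, 36, 48, 45]
  probe: [-44, -28, -30, 24, -22, 38, -3] -> [-44, -28, -30, -22, -3] -> [-52, -36, -38, -30, -11] -> [52, 36, 38, 30, 11]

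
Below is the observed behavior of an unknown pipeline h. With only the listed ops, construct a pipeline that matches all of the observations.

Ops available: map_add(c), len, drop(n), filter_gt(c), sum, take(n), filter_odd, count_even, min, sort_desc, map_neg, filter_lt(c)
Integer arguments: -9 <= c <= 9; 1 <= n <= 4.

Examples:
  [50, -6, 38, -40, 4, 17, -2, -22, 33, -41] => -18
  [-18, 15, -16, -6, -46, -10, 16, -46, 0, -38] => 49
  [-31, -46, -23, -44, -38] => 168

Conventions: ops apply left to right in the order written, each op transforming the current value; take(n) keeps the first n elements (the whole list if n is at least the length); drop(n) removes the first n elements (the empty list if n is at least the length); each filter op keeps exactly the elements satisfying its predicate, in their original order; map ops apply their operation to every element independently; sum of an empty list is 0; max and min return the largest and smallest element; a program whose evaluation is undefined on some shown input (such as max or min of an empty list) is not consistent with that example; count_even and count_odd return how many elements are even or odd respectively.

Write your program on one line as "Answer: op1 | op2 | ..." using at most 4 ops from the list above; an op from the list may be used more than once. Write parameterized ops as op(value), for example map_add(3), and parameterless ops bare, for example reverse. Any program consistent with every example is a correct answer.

map_neg | map_add(6) | take(4) | sum

Check, running the answer program on each example:
  [50, -6, 38, -40, 4, 17, -2, -22, 33, -41] -> [-50, 6, -38, 40, -4, -17, 2, 22, -33, 41] -> [-44, 12, -32, 46, 2, -11, 8, 28, -27, 47] -> [-44, 12, -32, 46] -> -18
  [-18, 15, -16, -6, -46, -10, 16, -46, 0, -38] -> [18, -15, 16, 6, 46, 10, -16, 46, 0, 38] -> [24, -9, 22, 12, 52, 16, -10, 52, 6, 44] -> [24, -9, 22, 12] -> 49
  [-31, -46, -23, -44, -38] -> [31, 46, 23, 44, 38] -> [37, 52, 29, 50, 44] -> [37, 52, 29, 50] -> 168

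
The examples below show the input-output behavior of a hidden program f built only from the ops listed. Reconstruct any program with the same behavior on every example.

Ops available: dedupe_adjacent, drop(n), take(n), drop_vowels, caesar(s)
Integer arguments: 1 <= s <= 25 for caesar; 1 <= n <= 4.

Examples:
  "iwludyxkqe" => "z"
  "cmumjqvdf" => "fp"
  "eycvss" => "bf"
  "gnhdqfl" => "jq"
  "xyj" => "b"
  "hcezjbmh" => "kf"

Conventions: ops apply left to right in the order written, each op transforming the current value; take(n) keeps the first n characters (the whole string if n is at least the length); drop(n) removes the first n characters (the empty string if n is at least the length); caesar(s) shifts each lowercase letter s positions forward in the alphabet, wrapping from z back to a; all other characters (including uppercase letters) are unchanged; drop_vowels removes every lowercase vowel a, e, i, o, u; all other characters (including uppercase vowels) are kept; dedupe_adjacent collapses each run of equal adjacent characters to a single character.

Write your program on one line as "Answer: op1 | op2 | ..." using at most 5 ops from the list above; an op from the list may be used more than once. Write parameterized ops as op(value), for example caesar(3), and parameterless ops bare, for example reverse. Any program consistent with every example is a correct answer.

drop_vowels | caesar(3) | take(2) | drop_vowels

Check, running the answer program on each example:
  "iwludyxkqe" -> "wldyxkq" -> "zogbant" -> "zo" -> "z"
  "cmumjqvdf" -> "cmmjqvdf" -> "fppmtygi" -> "fp" -> "fp"
  "eycvss" -> "ycvss" -> "bfyvv" -> "bf" -> "bf"
  "gnhdqfl" -> "gnhdqfl" -> "jqkgtio" -> "jq" -> "jq"
  "xyj" -> "xyj" -> "abm" -> "ab" -> "b"
  "hcezjbmh" -> "hczjbmh" -> "kfcmepk" -> "kf" -> "kf"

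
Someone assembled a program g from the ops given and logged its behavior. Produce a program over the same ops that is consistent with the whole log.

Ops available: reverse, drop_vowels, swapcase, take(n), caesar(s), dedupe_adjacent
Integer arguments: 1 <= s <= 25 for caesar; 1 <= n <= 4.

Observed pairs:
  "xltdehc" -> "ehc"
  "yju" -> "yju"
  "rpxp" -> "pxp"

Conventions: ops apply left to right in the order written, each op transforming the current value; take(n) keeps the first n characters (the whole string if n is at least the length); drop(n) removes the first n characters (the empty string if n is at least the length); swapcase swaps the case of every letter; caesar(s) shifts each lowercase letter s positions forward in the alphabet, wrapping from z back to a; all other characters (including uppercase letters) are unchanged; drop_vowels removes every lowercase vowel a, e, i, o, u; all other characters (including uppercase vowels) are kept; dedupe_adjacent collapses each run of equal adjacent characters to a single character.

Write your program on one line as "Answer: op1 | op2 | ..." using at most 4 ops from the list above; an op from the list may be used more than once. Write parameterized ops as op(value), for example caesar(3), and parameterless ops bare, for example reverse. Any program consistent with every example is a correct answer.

reverse | take(3) | reverse

Check, running the answer program on each example:
  "xltdehc" -> "chedtlx" -> "che" -> "ehc"
  "yju" -> "ujy" -> "ujy" -> "yju"
  "rpxp" -> "pxpr" -> "pxp" -> "pxp"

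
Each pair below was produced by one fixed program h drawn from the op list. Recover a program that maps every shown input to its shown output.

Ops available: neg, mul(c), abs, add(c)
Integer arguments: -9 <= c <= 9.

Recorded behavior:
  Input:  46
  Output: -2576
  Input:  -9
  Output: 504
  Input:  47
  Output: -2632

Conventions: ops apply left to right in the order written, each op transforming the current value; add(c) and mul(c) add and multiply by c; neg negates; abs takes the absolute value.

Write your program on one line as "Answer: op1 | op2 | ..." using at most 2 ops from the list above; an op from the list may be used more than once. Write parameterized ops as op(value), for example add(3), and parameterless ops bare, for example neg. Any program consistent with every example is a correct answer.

mul(8) | mul(-7)

Check, running the answer program on each example:
  46 -> 368 -> -2576
  -9 -> -72 -> 504
  47 -> 376 -> -2632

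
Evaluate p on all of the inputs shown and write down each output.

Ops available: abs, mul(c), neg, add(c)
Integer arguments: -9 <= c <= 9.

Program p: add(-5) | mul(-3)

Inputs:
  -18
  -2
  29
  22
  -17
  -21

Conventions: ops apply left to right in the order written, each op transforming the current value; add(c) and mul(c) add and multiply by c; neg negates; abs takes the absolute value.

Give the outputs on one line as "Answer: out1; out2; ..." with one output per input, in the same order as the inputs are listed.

69; 21; -72; -51; 66; 78

Execution, op by op:
  -18 -> -23 -> 69
  -2 -> -7 -> 21
  29 -> 24 -> -72
  22 -> 17 -> -51
  -17 -> -22 -> 66
  -21 -> -26 -> 78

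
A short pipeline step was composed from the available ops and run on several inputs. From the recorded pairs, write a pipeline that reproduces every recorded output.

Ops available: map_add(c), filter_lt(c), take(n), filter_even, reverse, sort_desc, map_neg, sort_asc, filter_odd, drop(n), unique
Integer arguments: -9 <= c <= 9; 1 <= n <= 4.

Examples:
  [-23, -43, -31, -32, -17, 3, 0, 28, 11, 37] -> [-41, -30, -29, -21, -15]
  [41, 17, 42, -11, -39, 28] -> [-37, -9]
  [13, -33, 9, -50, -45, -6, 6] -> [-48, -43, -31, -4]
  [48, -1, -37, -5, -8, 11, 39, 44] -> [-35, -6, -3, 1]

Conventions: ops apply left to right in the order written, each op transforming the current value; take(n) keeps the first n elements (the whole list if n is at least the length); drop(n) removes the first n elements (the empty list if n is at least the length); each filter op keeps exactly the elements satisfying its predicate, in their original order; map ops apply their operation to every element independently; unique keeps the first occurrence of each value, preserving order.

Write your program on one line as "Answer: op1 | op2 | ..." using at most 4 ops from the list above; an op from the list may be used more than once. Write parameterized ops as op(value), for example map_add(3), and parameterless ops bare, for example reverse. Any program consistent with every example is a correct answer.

sort_asc | filter_lt(0) | map_add(-4) | map_add(6)

Check, running the answer program on each example:
  [-23, -43, -31, -32, -17, 3, 0, 28, 11, 37] -> [-43, -32, -31, -23, -17, 0, 3, 11, 28, 37] -> [-43, -32, -31, -23, -17] -> [-47, -36, -35, -27, -21] -> [-41, -30, -29, -21, -15]
  [41, 17, 42, -11, -39, 28] -> [-39, -11, 17, 28, 41, 42] -> [-39, -11] -> [-43, -15] -> [-37, -9]
  [13, -33, 9, -50, -45, -6, 6] -> [-50, -45, -33, -6, 6, 9, 13] -> [-50, -45, -33, -6] -> [-54, -49, -37, -10] -> [-48, -43, -31, -4]
  [48, -1, -37, -5, -8, 11, 39, 44] -> [-37, -8, -5, -1, 11, 39, 44, 48] -> [-37, -8, -5, -1] -> [-41, -12, -9, -5] -> [-35, -6, -3, 1]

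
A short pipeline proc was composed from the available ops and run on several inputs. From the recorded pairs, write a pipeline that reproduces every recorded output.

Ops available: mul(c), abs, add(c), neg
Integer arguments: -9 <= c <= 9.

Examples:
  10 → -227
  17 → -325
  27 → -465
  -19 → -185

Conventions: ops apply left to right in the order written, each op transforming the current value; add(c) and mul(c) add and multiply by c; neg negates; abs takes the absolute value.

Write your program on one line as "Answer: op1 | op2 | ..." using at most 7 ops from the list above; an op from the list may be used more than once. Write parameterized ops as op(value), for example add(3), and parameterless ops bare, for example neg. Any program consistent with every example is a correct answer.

add(6) | mul(-7) | abs | mul(2) | neg | add(-3)

Check, running the answer program on each example:
  10 -> 16 -> -112 -> 112 -> 224 -> -224 -> -227
  17 -> 23 -> -161 -> 161 -> 322 -> -322 -> -325
  27 -> 33 -> -231 -> 231 -> 462 -> -462 -> -465
  -19 -> -13 -> 91 -> 91 -> 182 -> -182 -> -185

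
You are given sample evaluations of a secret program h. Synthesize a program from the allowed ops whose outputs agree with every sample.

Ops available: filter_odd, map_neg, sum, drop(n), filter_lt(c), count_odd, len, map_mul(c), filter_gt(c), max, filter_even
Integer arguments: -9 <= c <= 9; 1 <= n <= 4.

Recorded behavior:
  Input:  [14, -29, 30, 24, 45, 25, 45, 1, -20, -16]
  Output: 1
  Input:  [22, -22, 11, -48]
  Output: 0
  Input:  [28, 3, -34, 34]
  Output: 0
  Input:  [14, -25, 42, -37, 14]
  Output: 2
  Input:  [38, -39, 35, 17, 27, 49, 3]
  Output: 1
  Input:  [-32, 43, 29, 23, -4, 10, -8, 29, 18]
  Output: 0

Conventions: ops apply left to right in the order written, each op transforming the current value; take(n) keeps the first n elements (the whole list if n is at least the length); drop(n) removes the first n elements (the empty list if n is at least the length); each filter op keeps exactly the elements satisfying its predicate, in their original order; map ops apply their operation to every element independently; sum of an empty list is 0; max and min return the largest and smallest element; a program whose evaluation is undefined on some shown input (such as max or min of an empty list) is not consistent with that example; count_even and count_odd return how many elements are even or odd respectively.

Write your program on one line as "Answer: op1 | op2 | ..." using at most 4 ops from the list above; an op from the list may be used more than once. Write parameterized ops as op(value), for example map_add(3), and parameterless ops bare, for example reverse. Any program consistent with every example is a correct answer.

filter_lt(-8) | filter_odd | count_odd

Check, running the answer program on each example:
  [14, -29, 30, 24, 45, 25, 45, 1, -20, -16] -> [-29, -20, -16] -> [-29] -> 1
  [22, -22, 11, -48] -> [-22, -48] -> [] -> 0
  [28, 3, -34, 34] -> [-34] -> [] -> 0
  [14, -25, 42, -37, 14] -> [-25, -37] -> [-25, -37] -> 2
  [38, -39, 35, 17, 27, 49, 3] -> [-39] -> [-39] -> 1
  [-32, 43, 29, 23, -4, 10, -8, 29, 18] -> [-32] -> [] -> 0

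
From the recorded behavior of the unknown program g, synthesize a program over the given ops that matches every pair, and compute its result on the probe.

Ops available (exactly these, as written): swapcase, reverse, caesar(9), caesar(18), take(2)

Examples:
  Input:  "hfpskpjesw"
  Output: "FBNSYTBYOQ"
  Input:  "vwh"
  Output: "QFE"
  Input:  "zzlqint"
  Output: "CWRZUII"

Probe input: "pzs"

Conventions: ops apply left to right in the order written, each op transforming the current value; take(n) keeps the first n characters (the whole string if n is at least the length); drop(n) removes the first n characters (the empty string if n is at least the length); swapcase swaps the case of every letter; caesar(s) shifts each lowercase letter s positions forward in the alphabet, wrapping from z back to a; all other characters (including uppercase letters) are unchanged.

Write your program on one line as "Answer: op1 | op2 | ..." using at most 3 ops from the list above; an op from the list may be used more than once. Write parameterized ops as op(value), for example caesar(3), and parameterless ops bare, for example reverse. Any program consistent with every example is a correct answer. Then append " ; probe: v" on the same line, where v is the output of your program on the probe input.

caesar(9) | swapcase | reverse ; probe: "BIY"

Check, running the answer program on each example:
  "hfpskpjesw" -> "qoybtysnbf" -> "QOYBTYSNBF" -> "FBNSYTBYOQ"
  "vwh" -> "efq" -> "EFQ" -> "QFE"
  "zzlqint" -> "iiuzrwc" -> "IIUZRWC" -> "CWRZUII"
  probe: "pzs" -> "yib" -> "YIB" -> "BIY"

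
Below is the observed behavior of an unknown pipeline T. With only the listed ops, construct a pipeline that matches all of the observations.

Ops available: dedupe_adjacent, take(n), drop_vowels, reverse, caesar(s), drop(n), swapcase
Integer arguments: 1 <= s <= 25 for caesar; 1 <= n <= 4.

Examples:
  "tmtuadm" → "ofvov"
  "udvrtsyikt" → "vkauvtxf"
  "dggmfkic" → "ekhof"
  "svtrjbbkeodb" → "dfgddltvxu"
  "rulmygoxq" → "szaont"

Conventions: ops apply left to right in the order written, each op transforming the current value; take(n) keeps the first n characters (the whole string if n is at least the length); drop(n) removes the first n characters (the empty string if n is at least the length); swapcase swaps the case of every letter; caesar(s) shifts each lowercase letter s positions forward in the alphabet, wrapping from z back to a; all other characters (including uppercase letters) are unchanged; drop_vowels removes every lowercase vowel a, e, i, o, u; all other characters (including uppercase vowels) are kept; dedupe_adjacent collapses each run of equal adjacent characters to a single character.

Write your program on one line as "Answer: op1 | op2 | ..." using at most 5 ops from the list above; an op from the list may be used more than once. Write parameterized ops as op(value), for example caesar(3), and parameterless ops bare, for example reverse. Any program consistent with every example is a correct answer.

caesar(20) | drop_vowels | reverse | caesar(8)

Check, running the answer program on each example:
  "tmtuadm" -> "ngnouxg" -> "ngnxg" -> "gxngn" -> "ofvov"
  "udvrtsyikt" -> "oxplnmscen" -> "xplnmscn" -> "ncsmnlpx" -> "vkauvtxf"
  "dggmfkic" -> "xaagzecw" -> "xgzcw" -> "wczgx" -> "ekhof"
  "svtrjbbkeodb" -> "mpnldvveyixv" -> "mpnldvvyxv" -> "vxyvvdlnpm" -> "dfgddltvxu"
  "rulmygoxq" -> "lofgsairk" -> "lfgsrk" -> "krsgfl" -> "szaont"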